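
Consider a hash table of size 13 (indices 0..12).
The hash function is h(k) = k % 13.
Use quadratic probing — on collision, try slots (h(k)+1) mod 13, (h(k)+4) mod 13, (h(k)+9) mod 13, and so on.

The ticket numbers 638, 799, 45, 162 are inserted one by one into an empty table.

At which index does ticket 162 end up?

638: h=1 → slot 1
799: h=6 → slot 6
45: h=6, probe 6,7 → slot 7
162: h=6, probe 6,7,10 → slot 10
Table: [., 638, ., ., ., ., 799, 45, ., ., 162, ., .]

10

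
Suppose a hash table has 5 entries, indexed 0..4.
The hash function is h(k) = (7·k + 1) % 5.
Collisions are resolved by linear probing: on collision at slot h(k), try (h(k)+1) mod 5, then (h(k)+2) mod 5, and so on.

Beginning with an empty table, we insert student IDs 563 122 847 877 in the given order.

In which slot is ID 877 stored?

3

563: h=2 -> slot 2
122: h=0 -> slot 0
847: h=0, probe 0,1 -> slot 1
877: h=0, probe 0,1,2,3 -> slot 3
Table: [122, 847, 563, 877, .]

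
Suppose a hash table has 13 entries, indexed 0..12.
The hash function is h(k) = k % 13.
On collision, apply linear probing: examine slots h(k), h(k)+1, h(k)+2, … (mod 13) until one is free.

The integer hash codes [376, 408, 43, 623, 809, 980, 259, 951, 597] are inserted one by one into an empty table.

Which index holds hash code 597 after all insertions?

376 hashes to 12; slot 12 is free → place at 12.
408 hashes to 5; slot 5 is free → place at 5.
43 hashes to 4; slot 4 is free → place at 4.
623 hashes to 12; 12 taken → place at 0.
809 hashes to 3; slot 3 is free → place at 3.
980 hashes to 5; 5 taken → place at 6.
259 hashes to 12; 12,0 taken → place at 1.
951 hashes to 2; slot 2 is free → place at 2.
597 hashes to 12; 12,0,1,2,3,4,5,6 taken → place at 7.
Table: [623, 259, 951, 809, 43, 408, 980, 597, —, —, —, —, 376]

7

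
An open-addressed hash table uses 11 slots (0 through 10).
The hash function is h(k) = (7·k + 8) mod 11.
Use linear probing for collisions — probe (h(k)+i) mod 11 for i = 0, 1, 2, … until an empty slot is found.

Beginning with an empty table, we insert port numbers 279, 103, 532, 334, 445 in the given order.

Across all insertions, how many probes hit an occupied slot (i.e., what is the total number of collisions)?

Insert 279: h=3, slot 3 empty → index 3.
Insert 103: h=3, slot 3 occupied → index 4.
Insert 532: h=3, slots 3,4 occupied → index 5.
Insert 334: h=3, slots 3,4,5 occupied → index 6.
Insert 445: h=10, slot 10 empty → index 10.
Table: [∅, ∅, ∅, 279, 103, 532, 334, ∅, ∅, ∅, 445]

6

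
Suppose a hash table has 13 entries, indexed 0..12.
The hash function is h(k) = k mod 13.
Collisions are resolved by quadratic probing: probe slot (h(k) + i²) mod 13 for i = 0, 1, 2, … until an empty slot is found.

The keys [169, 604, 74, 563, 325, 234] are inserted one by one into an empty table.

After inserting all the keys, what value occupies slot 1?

Insert 169: h=0, slot 0 empty -> index 0.
Insert 604: h=6, slot 6 empty -> index 6.
Insert 74: h=9, slot 9 empty -> index 9.
Insert 563: h=4, slot 4 empty -> index 4.
Insert 325: h=0, slot 0 occupied -> index 1.
Insert 234: h=0, slots 0,1,4,9 occupied -> index 3.
Table: [169, 325, ., 234, 563, ., 604, ., ., 74, ., ., .]

325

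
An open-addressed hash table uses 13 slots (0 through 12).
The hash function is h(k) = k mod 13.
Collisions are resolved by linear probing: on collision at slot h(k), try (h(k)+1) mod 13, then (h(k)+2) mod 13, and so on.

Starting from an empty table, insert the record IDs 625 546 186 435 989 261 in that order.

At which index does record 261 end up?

3

625 hashes to 1; slot 1 is free => place at 1.
546 hashes to 0; slot 0 is free => place at 0.
186 hashes to 4; slot 4 is free => place at 4.
435 hashes to 6; slot 6 is free => place at 6.
989 hashes to 1; 1 taken => place at 2.
261 hashes to 1; 1,2 taken => place at 3.
Table: [546, 625, 989, 261, 186, _, 435, _, _, _, _, _, _]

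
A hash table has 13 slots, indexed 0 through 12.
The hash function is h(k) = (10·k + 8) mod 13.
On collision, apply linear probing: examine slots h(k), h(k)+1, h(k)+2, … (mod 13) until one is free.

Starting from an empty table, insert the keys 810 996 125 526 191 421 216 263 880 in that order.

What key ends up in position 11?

125

810 hashes to 9; slot 9 is free => place at 9.
996 hashes to 10; slot 10 is free => place at 10.
125 hashes to 10; 10 taken => place at 11.
526 hashes to 3; slot 3 is free => place at 3.
191 hashes to 7; slot 7 is free => place at 7.
421 hashes to 6; slot 6 is free => place at 6.
216 hashes to 10; 10,11 taken => place at 12.
263 hashes to 12; 12 taken => place at 0.
880 hashes to 7; 7 taken => place at 8.
Table: [263, ., ., 526, ., ., 421, 191, 880, 810, 996, 125, 216]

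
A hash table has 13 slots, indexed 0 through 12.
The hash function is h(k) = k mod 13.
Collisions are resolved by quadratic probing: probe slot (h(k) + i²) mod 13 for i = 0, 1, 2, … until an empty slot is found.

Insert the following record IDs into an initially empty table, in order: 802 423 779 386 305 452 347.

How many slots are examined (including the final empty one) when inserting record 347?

Insert 802: h=9, slot 9 empty → index 9.
Insert 423: h=7, slot 7 empty → index 7.
Insert 779: h=12, slot 12 empty → index 12.
Insert 386: h=9, slot 9 occupied → index 10.
Insert 305: h=6, slot 6 empty → index 6.
Insert 452: h=10, slot 10 occupied → index 11.
Insert 347: h=9, slots 9,10 occupied → index 0.
Table: [347, ∅, ∅, ∅, ∅, ∅, 305, 423, ∅, 802, 386, 452, 779]

3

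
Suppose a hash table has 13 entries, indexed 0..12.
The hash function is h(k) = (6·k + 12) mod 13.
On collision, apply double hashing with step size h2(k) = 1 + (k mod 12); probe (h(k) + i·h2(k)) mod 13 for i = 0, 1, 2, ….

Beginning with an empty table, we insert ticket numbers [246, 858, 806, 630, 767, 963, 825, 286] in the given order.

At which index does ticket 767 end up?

246 hashes to 6; slot 6 is free → place at 6.
858 hashes to 12; slot 12 is free → place at 12.
806 hashes to 12, h2=3; 12 taken → place at 2.
630 hashes to 9; slot 9 is free → place at 9.
767 hashes to 12, h2=12; 12 taken → place at 11.
963 hashes to 5; slot 5 is free → place at 5.
825 hashes to 9, h2=10; 9,6 taken → place at 3.
286 hashes to 12, h2=11; 12 taken → place at 10.
Table: [-, -, 806, 825, -, 963, 246, -, -, 630, 286, 767, 858]

11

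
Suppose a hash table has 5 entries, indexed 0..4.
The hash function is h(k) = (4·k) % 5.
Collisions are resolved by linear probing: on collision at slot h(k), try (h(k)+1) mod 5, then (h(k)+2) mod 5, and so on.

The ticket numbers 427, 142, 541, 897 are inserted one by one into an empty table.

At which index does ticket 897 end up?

Insert 427: h=3, slot 3 empty => index 3.
Insert 142: h=3, slot 3 occupied => index 4.
Insert 541: h=4, slot 4 occupied => index 0.
Insert 897: h=3, slots 3,4,0 occupied => index 1.
Table: [541, 897, _, 427, 142]

1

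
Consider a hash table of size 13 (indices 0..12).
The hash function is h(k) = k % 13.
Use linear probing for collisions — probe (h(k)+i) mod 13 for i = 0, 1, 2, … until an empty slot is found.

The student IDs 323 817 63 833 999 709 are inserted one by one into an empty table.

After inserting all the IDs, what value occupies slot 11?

323 hashes to 11; slot 11 is free → place at 11.
817 hashes to 11; 11 taken → place at 12.
63 hashes to 11; 11,12 taken → place at 0.
833 hashes to 1; slot 1 is free → place at 1.
999 hashes to 11; 11,12,0,1 taken → place at 2.
709 hashes to 7; slot 7 is free → place at 7.
Table: [63, 833, 999, _, _, _, _, 709, _, _, _, 323, 817]

323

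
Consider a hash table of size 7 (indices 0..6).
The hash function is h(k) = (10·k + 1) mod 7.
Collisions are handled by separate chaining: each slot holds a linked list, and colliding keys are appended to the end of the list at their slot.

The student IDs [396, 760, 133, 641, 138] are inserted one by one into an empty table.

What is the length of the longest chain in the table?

396 -> bucket 6
760 -> bucket 6 (collision)
133 -> bucket 1
641 -> bucket 6 (collision)
138 -> bucket 2
Final buckets:
0: .
1: 133
2: 138
3: .
4: .
5: .
6: 396 -> 760 -> 641

3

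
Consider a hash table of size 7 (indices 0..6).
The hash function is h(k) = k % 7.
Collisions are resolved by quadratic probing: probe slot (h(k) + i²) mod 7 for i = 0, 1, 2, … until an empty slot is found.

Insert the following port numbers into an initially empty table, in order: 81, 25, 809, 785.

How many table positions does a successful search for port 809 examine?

81: h=4 → slot 4
25: h=4, probe 4,5 → slot 5
809: h=4, probe 4,5,1 → slot 1
785: h=1, probe 1,2 → slot 2
Table: [—, 809, 785, —, 81, 25, —]
Lookup 809: h=4, probe 4,5,1 → found at 1.

3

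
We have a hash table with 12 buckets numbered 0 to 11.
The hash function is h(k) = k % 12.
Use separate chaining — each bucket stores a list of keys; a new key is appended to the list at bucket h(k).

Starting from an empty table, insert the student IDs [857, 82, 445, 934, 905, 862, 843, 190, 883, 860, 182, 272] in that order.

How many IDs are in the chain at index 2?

857 → bucket 5
82 → bucket 10
445 → bucket 1
934 → bucket 10 (collision)
905 → bucket 5 (collision)
862 → bucket 10 (collision)
843 → bucket 3
190 → bucket 10 (collision)
883 → bucket 7
860 → bucket 8
182 → bucket 2
272 → bucket 8 (collision)
Final buckets:
0: _
1: 445
2: 182
3: 843
4: _
5: 857 -> 905
6: _
7: 883
8: 860 -> 272
9: _
10: 82 -> 934 -> 862 -> 190
11: _

1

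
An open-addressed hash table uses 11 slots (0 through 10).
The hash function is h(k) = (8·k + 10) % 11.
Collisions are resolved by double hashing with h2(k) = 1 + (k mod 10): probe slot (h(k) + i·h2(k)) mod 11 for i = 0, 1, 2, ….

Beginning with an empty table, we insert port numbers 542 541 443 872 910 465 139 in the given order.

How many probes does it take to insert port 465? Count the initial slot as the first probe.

3

Insert 542: h=1, slot 1 empty => index 1.
Insert 541: h=4, slot 4 empty => index 4.
Insert 443: h=1, h2=4, slot 1 occupied => index 5.
Insert 872: h=1, h2=3, slots 1,4 occupied => index 7.
Insert 910: h=8, slot 8 empty => index 8.
Insert 465: h=1, h2=6, slots 1,7 occupied => index 2.
Insert 139: h=0, slot 0 empty => index 0.
Table: [139, 542, 465, ∅, 541, 443, ∅, 872, 910, ∅, ∅]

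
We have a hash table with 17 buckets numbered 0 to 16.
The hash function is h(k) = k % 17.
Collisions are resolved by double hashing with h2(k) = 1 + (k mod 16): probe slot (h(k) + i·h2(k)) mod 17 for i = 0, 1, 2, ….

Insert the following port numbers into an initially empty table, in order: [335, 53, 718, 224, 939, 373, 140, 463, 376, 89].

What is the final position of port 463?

1

335 hashes to 12; slot 12 is free => place at 12.
53 hashes to 2; slot 2 is free => place at 2.
718 hashes to 4; slot 4 is free => place at 4.
224 hashes to 3; slot 3 is free => place at 3.
939 hashes to 4, h2=12; 4 taken => place at 16.
373 hashes to 16, h2=6; 16 taken => place at 5.
140 hashes to 4, h2=13; 4 taken => place at 0.
463 hashes to 4, h2=16; 4,3,2 taken => place at 1.
376 hashes to 2, h2=9; 2 taken => place at 11.
89 hashes to 4, h2=10; 4 taken => place at 14.
Table: [140, 463, 53, 224, 718, 373, —, —, —, —, —, 376, 335, —, 89, —, 939]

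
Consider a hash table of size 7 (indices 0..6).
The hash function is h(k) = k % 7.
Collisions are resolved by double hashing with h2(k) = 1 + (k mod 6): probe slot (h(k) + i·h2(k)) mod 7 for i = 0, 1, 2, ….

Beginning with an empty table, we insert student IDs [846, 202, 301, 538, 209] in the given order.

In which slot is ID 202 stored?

4

846: h=6 → slot 6
202: h=6, h2=5, probe 6,4 → slot 4
301: h=0 → slot 0
538: h=6, h2=5, probe 6,4,2 → slot 2
209: h=6, h2=6, probe 6,5 → slot 5
Table: [301, -, 538, -, 202, 209, 846]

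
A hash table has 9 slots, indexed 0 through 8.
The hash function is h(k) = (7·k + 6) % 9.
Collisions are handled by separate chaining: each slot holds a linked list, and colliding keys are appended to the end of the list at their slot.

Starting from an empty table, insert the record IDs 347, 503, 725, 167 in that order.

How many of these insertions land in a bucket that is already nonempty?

347 → bucket 5
503 → bucket 8
725 → bucket 5 (collision)
167 → bucket 5 (collision)
Final buckets:
0: _
1: _
2: _
3: _
4: _
5: 347 -> 725 -> 167
6: _
7: _
8: 503

2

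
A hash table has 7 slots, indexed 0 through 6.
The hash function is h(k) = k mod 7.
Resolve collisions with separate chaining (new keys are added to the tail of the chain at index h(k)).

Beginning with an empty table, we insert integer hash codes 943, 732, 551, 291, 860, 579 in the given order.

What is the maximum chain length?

3

943 → bucket 5
732 → bucket 4
551 → bucket 5 (collision)
291 → bucket 4 (collision)
860 → bucket 6
579 → bucket 5 (collision)
Final buckets:
0: _
1: _
2: _
3: _
4: 732 -> 291
5: 943 -> 551 -> 579
6: 860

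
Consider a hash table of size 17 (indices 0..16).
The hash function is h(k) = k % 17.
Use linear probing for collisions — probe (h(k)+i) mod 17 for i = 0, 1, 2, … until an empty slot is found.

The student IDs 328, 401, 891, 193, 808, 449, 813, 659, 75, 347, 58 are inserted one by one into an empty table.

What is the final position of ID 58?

15

Insert 328: h=5, slot 5 empty → index 5.
Insert 401: h=10, slot 10 empty → index 10.
Insert 891: h=7, slot 7 empty → index 7.
Insert 193: h=6, slot 6 empty → index 6.
Insert 808: h=9, slot 9 empty → index 9.
Insert 449: h=7, slot 7 occupied → index 8.
Insert 813: h=14, slot 14 empty → index 14.
Insert 659: h=13, slot 13 empty → index 13.
Insert 75: h=7, slots 7,8,9,10 occupied → index 11.
Insert 347: h=7, slots 7,8,9,10,11 occupied → index 12.
Insert 58: h=7, slots 7,8,9,10,11,12,13,14 occupied → index 15.
Table: [—, —, —, —, —, 328, 193, 891, 449, 808, 401, 75, 347, 659, 813, 58, —]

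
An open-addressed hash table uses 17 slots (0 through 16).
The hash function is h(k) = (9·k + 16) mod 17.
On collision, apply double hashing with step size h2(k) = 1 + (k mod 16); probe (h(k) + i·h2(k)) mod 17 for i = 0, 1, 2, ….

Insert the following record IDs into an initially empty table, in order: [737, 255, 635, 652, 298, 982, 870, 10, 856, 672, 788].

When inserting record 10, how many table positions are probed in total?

737 hashes to 2; slot 2 is free => place at 2.
255 hashes to 16; slot 16 is free => place at 16.
635 hashes to 2, h2=12; 2 taken => place at 14.
652 hashes to 2, h2=13; 2 taken => place at 15.
298 hashes to 12; slot 12 is free => place at 12.
982 hashes to 14, h2=7; 14 taken => place at 4.
870 hashes to 9; slot 9 is free => place at 9.
10 hashes to 4, h2=11; 4,15,9 taken => place at 3.
856 hashes to 2, h2=9; 2 taken => place at 11.
672 hashes to 12, h2=1; 12 taken => place at 13.
788 hashes to 2, h2=5; 2 taken => place at 7.
Table: [∅, ∅, 737, 10, 982, ∅, ∅, 788, ∅, 870, ∅, 856, 298, 672, 635, 652, 255]

4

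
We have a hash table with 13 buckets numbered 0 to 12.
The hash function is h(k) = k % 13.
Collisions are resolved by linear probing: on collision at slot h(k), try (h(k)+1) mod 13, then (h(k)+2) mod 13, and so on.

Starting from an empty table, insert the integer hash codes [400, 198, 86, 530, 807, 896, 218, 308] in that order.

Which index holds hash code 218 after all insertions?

400: h=10 → slot 10
198: h=3 → slot 3
86: h=8 → slot 8
530: h=10, probe 10,11 → slot 11
807: h=1 → slot 1
896: h=12 → slot 12
218: h=10, probe 10,11,12,0 → slot 0
308: h=9 → slot 9
Table: [218, 807, _, 198, _, _, _, _, 86, 308, 400, 530, 896]

0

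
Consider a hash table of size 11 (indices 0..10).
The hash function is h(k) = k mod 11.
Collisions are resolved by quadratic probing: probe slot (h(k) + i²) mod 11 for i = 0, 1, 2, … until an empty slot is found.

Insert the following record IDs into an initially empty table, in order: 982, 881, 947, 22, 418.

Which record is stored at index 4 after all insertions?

982: h=3 → slot 3
881: h=1 → slot 1
947: h=1, probe 1,2 → slot 2
22: h=0 → slot 0
418: h=0, probe 0,1,4 → slot 4
Table: [22, 881, 947, 982, 418, -, -, -, -, -, -]

418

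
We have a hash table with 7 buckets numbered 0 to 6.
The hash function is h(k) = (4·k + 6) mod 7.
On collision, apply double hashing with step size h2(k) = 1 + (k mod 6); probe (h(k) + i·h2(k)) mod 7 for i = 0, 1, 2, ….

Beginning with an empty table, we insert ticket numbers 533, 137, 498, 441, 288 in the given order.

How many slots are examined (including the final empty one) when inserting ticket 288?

3

533: h=3 => slot 3
137: h=1 => slot 1
498: h=3, h2=1, probe 3,4 => slot 4
441: h=6 => slot 6
288: h=3, h2=1, probe 3,4,5 => slot 5
Table: [—, 137, —, 533, 498, 288, 441]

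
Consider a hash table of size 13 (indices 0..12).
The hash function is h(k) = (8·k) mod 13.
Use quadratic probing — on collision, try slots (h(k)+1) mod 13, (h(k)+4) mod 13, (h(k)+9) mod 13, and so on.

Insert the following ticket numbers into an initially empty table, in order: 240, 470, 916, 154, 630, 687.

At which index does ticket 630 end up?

0

240 hashes to 9; slot 9 is free => place at 9.
470 hashes to 3; slot 3 is free => place at 3.
916 hashes to 9; 9 taken => place at 10.
154 hashes to 10; 10 taken => place at 11.
630 hashes to 9; 9,10 taken => place at 0.
687 hashes to 10; 10,11 taken => place at 1.
Table: [630, 687, ., 470, ., ., ., ., ., 240, 916, 154, .]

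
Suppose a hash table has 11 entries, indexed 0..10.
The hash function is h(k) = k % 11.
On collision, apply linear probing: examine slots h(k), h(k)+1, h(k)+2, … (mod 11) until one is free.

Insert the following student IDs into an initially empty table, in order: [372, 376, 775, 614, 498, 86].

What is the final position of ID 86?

0

372: h=9 => slot 9
376: h=2 => slot 2
775: h=5 => slot 5
614: h=9, probe 9,10 => slot 10
498: h=3 => slot 3
86: h=9, probe 9,10,0 => slot 0
Table: [86, ∅, 376, 498, ∅, 775, ∅, ∅, ∅, 372, 614]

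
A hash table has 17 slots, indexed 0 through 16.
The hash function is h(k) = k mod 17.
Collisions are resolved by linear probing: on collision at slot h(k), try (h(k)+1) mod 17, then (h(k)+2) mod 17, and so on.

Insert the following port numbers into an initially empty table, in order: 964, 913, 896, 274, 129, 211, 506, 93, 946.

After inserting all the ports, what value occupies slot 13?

Insert 964: h=12, slot 12 empty → index 12.
Insert 913: h=12, slot 12 occupied → index 13.
Insert 896: h=12, slots 12,13 occupied → index 14.
Insert 274: h=2, slot 2 empty → index 2.
Insert 129: h=10, slot 10 empty → index 10.
Insert 211: h=7, slot 7 empty → index 7.
Insert 506: h=13, slots 13,14 occupied → index 15.
Insert 93: h=8, slot 8 empty → index 8.
Insert 946: h=11, slot 11 empty → index 11.
Table: [., ., 274, ., ., ., ., 211, 93, ., 129, 946, 964, 913, 896, 506, .]

913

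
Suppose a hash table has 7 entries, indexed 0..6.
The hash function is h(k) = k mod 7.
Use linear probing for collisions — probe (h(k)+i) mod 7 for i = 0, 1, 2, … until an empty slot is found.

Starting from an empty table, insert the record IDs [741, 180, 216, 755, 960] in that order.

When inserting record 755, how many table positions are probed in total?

741: h=6 -> slot 6
180: h=5 -> slot 5
216: h=6, probe 6,0 -> slot 0
755: h=6, probe 6,0,1 -> slot 1
960: h=1, probe 1,2 -> slot 2
Table: [216, 755, 960, ∅, ∅, 180, 741]

3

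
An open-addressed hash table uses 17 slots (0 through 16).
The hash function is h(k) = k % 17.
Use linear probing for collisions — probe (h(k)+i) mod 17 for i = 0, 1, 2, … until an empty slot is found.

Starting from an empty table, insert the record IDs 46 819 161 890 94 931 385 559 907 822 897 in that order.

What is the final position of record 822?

46 hashes to 12; slot 12 is free -> place at 12.
819 hashes to 3; slot 3 is free -> place at 3.
161 hashes to 8; slot 8 is free -> place at 8.
890 hashes to 6; slot 6 is free -> place at 6.
94 hashes to 9; slot 9 is free -> place at 9.
931 hashes to 13; slot 13 is free -> place at 13.
385 hashes to 11; slot 11 is free -> place at 11.
559 hashes to 15; slot 15 is free -> place at 15.
907 hashes to 6; 6 taken -> place at 7.
822 hashes to 6; 6,7,8,9 taken -> place at 10.
897 hashes to 13; 13 taken -> place at 14.
Table: [., ., ., 819, ., ., 890, 907, 161, 94, 822, 385, 46, 931, 897, 559, .]

10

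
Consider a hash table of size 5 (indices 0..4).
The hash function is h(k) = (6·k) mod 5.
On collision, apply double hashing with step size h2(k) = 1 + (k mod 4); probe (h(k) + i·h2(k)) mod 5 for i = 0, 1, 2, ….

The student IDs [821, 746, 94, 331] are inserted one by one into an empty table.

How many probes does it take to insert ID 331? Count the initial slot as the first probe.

Insert 821: h=1, slot 1 empty → index 1.
Insert 746: h=1, h2=3, slot 1 occupied → index 4.
Insert 94: h=4, h2=3, slot 4 occupied → index 2.
Insert 331: h=1, h2=4, slot 1 occupied → index 0.
Table: [331, 821, 94, ∅, 746]

2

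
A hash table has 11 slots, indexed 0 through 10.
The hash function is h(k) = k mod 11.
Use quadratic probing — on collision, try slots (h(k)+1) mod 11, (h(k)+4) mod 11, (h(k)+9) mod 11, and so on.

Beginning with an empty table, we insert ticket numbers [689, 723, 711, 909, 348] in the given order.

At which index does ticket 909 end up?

5

Insert 689: h=7, slot 7 empty => index 7.
Insert 723: h=8, slot 8 empty => index 8.
Insert 711: h=7, slots 7,8 occupied => index 0.
Insert 909: h=7, slots 7,8,0 occupied => index 5.
Insert 348: h=7, slots 7,8,0,5 occupied => index 1.
Table: [711, 348, -, -, -, 909, -, 689, 723, -, -]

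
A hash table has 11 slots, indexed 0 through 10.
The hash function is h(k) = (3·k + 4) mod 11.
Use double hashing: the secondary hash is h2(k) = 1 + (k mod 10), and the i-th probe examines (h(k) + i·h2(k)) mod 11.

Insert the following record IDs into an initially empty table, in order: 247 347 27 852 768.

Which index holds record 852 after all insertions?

247 hashes to 8; slot 8 is free -> place at 8.
347 hashes to 0; slot 0 is free -> place at 0.
27 hashes to 8, h2=8; 8 taken -> place at 5.
852 hashes to 8, h2=3; 8,0 taken -> place at 3.
768 hashes to 9; slot 9 is free -> place at 9.
Table: [347, _, _, 852, _, 27, _, _, 247, 768, _]

3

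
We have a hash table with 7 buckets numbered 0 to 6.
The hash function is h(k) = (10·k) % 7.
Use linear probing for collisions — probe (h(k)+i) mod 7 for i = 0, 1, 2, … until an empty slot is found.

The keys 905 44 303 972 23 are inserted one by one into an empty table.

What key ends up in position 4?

905 hashes to 6; slot 6 is free → place at 6.
44 hashes to 6; 6 taken → place at 0.
303 hashes to 6; 6,0 taken → place at 1.
972 hashes to 4; slot 4 is free → place at 4.
23 hashes to 6; 6,0,1 taken → place at 2.
Table: [44, 303, 23, —, 972, —, 905]

972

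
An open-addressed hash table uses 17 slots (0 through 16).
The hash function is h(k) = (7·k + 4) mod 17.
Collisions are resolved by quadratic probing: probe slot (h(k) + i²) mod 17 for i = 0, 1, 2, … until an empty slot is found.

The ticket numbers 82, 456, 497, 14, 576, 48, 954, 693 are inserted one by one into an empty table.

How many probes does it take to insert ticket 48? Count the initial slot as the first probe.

82: h=0 -> slot 0
456: h=0, probe 0,1 -> slot 1
497: h=15 -> slot 15
14: h=0, probe 0,1,4 -> slot 4
576: h=7 -> slot 7
48: h=0, probe 0,1,4,9 -> slot 9
954: h=1, probe 1,2 -> slot 2
693: h=10 -> slot 10
Table: [82, 456, 954, —, 14, —, —, 576, —, 48, 693, —, —, —, —, 497, —]

4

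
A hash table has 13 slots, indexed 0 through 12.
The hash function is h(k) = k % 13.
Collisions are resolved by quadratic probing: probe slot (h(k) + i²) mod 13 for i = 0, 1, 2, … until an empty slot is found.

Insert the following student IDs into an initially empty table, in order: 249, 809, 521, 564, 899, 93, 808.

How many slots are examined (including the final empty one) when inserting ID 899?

Insert 249: h=2, slot 2 empty → index 2.
Insert 809: h=3, slot 3 empty → index 3.
Insert 521: h=1, slot 1 empty → index 1.
Insert 564: h=5, slot 5 empty → index 5.
Insert 899: h=2, slots 2,3 occupied → index 6.
Insert 93: h=2, slots 2,3,6 occupied → index 11.
Insert 808: h=2, slots 2,3,6,11,5,1 occupied → index 12.
Table: [∅, 521, 249, 809, ∅, 564, 899, ∅, ∅, ∅, ∅, 93, 808]

3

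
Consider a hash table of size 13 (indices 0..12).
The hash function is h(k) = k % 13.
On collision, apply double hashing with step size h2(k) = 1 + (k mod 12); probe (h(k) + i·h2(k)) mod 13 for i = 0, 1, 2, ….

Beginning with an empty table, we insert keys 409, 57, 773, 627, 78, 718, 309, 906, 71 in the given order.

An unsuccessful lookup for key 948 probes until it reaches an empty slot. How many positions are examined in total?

4

Insert 409: h=6, slot 6 empty => index 6.
Insert 57: h=5, slot 5 empty => index 5.
Insert 773: h=6, h2=6, slot 6 occupied => index 12.
Insert 627: h=3, slot 3 empty => index 3.
Insert 78: h=0, slot 0 empty => index 0.
Insert 718: h=3, h2=11, slot 3 occupied => index 1.
Insert 309: h=10, slot 10 empty => index 10.
Insert 906: h=9, slot 9 empty => index 9.
Insert 71: h=6, h2=12, slots 6,5 occupied => index 4.
Table: [78, 718, ∅, 627, 71, 57, 409, ∅, ∅, 906, 309, ∅, 773]
Lookup 948: h=12, h2=1, probe 12,0,1,2 → slot 2 empty, not found.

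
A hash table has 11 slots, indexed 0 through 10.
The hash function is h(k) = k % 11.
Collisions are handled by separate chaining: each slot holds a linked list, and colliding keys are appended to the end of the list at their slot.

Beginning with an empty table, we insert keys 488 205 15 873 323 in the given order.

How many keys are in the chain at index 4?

4

Insert 488: h=4, bucket 4 empty -> new chain.
Insert 205: h=7, bucket 7 empty -> new chain.
Insert 15: h=4, bucket 4 nonempty -> append to chain.
Insert 873: h=4, bucket 4 nonempty -> append to chain.
Insert 323: h=4, bucket 4 nonempty -> append to chain.
Final buckets:
0: —
1: —
2: —
3: —
4: 488 -> 15 -> 873 -> 323
5: —
6: —
7: 205
8: —
9: —
10: —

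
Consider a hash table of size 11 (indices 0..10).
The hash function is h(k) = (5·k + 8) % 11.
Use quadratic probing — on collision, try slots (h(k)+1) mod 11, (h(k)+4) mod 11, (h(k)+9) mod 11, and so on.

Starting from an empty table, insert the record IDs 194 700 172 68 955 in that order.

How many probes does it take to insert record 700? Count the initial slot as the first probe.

2

194 hashes to 10; slot 10 is free -> place at 10.
700 hashes to 10; 10 taken -> place at 0.
172 hashes to 10; 10,0 taken -> place at 3.
68 hashes to 7; slot 7 is free -> place at 7.
955 hashes to 9; slot 9 is free -> place at 9.
Table: [700, _, _, 172, _, _, _, 68, _, 955, 194]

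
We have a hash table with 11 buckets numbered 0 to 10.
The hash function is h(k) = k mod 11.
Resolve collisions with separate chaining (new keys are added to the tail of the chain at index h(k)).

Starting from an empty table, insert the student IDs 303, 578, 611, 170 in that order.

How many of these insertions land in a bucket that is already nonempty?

2

303 -> bucket 6
578 -> bucket 6 (collision)
611 -> bucket 6 (collision)
170 -> bucket 5
Final buckets:
0: ∅
1: ∅
2: ∅
3: ∅
4: ∅
5: 170
6: 303 -> 578 -> 611
7: ∅
8: ∅
9: ∅
10: ∅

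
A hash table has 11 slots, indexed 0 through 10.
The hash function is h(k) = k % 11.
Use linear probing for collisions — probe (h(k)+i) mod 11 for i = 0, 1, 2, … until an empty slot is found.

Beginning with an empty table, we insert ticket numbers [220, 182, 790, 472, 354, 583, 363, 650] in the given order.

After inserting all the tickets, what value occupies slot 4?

650

Insert 220: h=0, slot 0 empty => index 0.
Insert 182: h=6, slot 6 empty => index 6.
Insert 790: h=9, slot 9 empty => index 9.
Insert 472: h=10, slot 10 empty => index 10.
Insert 354: h=2, slot 2 empty => index 2.
Insert 583: h=0, slot 0 occupied => index 1.
Insert 363: h=0, slots 0,1,2 occupied => index 3.
Insert 650: h=1, slots 1,2,3 occupied => index 4.
Table: [220, 583, 354, 363, 650, ., 182, ., ., 790, 472]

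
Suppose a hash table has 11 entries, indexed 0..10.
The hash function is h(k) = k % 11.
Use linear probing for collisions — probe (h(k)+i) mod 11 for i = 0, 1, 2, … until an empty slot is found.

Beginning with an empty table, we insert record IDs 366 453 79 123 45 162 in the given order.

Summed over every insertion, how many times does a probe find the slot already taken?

366: h=3 → slot 3
453: h=2 → slot 2
79: h=2, probe 2,3,4 → slot 4
123: h=2, probe 2,3,4,5 → slot 5
45: h=1 → slot 1
162: h=8 → slot 8
Table: [—, 45, 453, 366, 79, 123, —, —, 162, —, —]

5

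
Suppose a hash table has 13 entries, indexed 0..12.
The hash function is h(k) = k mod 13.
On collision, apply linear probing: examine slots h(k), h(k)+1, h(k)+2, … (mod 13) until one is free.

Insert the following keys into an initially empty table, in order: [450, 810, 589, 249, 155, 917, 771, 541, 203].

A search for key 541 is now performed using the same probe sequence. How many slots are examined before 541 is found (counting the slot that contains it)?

2

450: h=8 => slot 8
810: h=4 => slot 4
589: h=4, probe 4,5 => slot 5
249: h=2 => slot 2
155: h=12 => slot 12
917: h=7 => slot 7
771: h=4, probe 4,5,6 => slot 6
541: h=8, probe 8,9 => slot 9
203: h=8, probe 8,9,10 => slot 10
Table: [-, -, 249, -, 810, 589, 771, 917, 450, 541, 203, -, 155]
Lookup 541: h=8, probe 8,9 → found at 9.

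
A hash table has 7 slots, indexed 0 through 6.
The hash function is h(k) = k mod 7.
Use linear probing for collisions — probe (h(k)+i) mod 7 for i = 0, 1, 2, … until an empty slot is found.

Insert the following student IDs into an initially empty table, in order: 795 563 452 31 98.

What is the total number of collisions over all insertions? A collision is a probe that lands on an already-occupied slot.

795: h=4 => slot 4
563: h=3 => slot 3
452: h=4, probe 4,5 => slot 5
31: h=3, probe 3,4,5,6 => slot 6
98: h=0 => slot 0
Table: [98, —, —, 563, 795, 452, 31]

4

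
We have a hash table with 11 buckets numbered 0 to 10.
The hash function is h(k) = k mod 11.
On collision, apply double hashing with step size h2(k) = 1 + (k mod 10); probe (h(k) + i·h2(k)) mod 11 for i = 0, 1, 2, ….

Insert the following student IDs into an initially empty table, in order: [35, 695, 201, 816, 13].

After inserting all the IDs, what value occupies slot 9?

Insert 35: h=2, slot 2 empty -> index 2.
Insert 695: h=2, h2=6, slot 2 occupied -> index 8.
Insert 201: h=3, slot 3 empty -> index 3.
Insert 816: h=2, h2=7, slot 2 occupied -> index 9.
Insert 13: h=2, h2=4, slot 2 occupied -> index 6.
Table: [∅, ∅, 35, 201, ∅, ∅, 13, ∅, 695, 816, ∅]

816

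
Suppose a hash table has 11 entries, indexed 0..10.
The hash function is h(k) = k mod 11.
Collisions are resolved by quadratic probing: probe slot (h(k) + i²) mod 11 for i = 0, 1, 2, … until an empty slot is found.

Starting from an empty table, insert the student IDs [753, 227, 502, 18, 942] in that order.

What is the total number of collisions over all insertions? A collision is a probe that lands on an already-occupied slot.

7

753: h=5 → slot 5
227: h=7 → slot 7
502: h=7, probe 7,8 → slot 8
18: h=7, probe 7,8,0 → slot 0
942: h=7, probe 7,8,0,5,1 → slot 1
Table: [18, 942, ∅, ∅, ∅, 753, ∅, 227, 502, ∅, ∅]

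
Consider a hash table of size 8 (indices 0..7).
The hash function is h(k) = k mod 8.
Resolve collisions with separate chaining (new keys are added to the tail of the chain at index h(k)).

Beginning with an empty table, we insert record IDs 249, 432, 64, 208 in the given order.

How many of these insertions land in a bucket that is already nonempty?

2

Insert 249: h=1, bucket 1 empty -> new chain.
Insert 432: h=0, bucket 0 empty -> new chain.
Insert 64: h=0, bucket 0 nonempty -> append to chain.
Insert 208: h=0, bucket 0 nonempty -> append to chain.
Final buckets:
0: 432 -> 64 -> 208
1: 249
2: ∅
3: ∅
4: ∅
5: ∅
6: ∅
7: ∅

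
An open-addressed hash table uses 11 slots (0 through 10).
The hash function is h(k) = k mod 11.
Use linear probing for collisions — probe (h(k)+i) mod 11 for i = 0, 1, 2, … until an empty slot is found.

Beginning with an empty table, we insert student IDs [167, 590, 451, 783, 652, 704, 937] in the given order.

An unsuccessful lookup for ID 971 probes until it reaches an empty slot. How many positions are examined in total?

167: h=2 → slot 2
590: h=7 → slot 7
451: h=0 → slot 0
783: h=2, probe 2,3 → slot 3
652: h=3, probe 3,4 → slot 4
704: h=0, probe 0,1 → slot 1
937: h=2, probe 2,3,4,5 → slot 5
Table: [451, 704, 167, 783, 652, 937, ∅, 590, ∅, ∅, ∅]
Lookup 971: h=3, probe 3,4,5,6 → slot 6 empty, not found.

4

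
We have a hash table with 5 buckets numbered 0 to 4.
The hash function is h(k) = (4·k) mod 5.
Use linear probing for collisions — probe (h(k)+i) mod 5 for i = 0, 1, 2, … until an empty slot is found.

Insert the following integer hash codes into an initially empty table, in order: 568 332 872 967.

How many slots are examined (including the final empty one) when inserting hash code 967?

568 hashes to 2; slot 2 is free => place at 2.
332 hashes to 3; slot 3 is free => place at 3.
872 hashes to 3; 3 taken => place at 4.
967 hashes to 3; 3,4 taken => place at 0.
Table: [967, ∅, 568, 332, 872]

3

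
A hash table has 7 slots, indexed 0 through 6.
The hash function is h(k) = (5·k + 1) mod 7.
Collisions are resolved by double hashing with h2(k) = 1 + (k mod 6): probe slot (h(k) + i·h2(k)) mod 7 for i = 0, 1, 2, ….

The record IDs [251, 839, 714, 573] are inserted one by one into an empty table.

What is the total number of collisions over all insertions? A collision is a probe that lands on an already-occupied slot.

2

251: h=3 → slot 3
839: h=3, h2=6, probe 3,2 → slot 2
714: h=1 → slot 1
573: h=3, h2=4, probe 3,0 → slot 0
Table: [573, 714, 839, 251, -, -, -]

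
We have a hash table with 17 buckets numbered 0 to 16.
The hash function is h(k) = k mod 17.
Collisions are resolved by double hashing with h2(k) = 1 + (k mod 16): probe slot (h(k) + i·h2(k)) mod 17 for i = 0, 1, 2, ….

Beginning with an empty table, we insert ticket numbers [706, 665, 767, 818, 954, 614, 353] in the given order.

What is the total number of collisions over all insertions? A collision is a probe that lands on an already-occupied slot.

Insert 706: h=9, slot 9 empty → index 9.
Insert 665: h=2, slot 2 empty → index 2.
Insert 767: h=2, h2=16, slot 2 occupied → index 1.
Insert 818: h=2, h2=3, slot 2 occupied → index 5.
Insert 954: h=2, h2=11, slot 2 occupied → index 13.
Insert 614: h=2, h2=7, slots 2,9 occupied → index 16.
Insert 353: h=13, h2=2, slot 13 occupied → index 15.
Table: [-, 767, 665, -, -, 818, -, -, -, 706, -, -, -, 954, -, 353, 614]

6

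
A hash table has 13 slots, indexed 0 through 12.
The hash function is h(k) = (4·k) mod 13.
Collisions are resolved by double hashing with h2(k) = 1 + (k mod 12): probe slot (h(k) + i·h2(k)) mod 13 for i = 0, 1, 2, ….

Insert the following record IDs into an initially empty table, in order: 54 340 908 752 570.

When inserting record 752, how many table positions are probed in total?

54 hashes to 8; slot 8 is free => place at 8.
340 hashes to 8, h2=5; 8 taken => place at 0.
908 hashes to 5; slot 5 is free => place at 5.
752 hashes to 5, h2=9; 5 taken => place at 1.
570 hashes to 5, h2=7; 5 taken => place at 12.
Table: [340, 752, -, -, -, 908, -, -, 54, -, -, -, 570]

2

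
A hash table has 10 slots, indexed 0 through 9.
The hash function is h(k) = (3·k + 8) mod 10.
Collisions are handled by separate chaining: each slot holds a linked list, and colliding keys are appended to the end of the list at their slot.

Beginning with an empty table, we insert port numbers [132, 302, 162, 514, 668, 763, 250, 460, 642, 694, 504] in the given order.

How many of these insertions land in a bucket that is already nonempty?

6

132 -> bucket 4
302 -> bucket 4 (collision)
162 -> bucket 4 (collision)
514 -> bucket 0
668 -> bucket 2
763 -> bucket 7
250 -> bucket 8
460 -> bucket 8 (collision)
642 -> bucket 4 (collision)
694 -> bucket 0 (collision)
504 -> bucket 0 (collision)
Final buckets:
0: 514 -> 694 -> 504
1: -
2: 668
3: -
4: 132 -> 302 -> 162 -> 642
5: -
6: -
7: 763
8: 250 -> 460
9: -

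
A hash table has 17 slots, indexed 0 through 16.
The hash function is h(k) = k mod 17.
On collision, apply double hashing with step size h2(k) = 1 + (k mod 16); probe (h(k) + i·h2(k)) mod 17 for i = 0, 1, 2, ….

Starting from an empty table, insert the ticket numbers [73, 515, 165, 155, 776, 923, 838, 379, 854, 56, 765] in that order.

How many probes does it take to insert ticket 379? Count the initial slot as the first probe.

73: h=5 → slot 5
515: h=5, h2=4, probe 5,9 → slot 9
165: h=12 → slot 12
155: h=2 → slot 2
776: h=11 → slot 11
923: h=5, h2=12, probe 5,0 → slot 0
838: h=5, h2=7, probe 5,12,2,9,16 → slot 16
379: h=5, h2=12, probe 5,0,12,7 → slot 7
854: h=4 → slot 4
56: h=5, h2=9, probe 5,14 → slot 14
765: h=0, h2=14, probe 0,14,11,8 → slot 8
Table: [923, ., 155, ., 854, 73, ., 379, 765, 515, ., 776, 165, ., 56, ., 838]

4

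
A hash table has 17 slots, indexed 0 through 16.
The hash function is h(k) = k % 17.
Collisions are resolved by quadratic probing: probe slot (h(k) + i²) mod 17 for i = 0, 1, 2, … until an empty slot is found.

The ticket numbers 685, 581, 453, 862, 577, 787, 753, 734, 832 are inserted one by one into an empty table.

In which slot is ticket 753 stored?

Insert 685: h=5, slot 5 empty => index 5.
Insert 581: h=3, slot 3 empty => index 3.
Insert 453: h=11, slot 11 empty => index 11.
Insert 862: h=12, slot 12 empty => index 12.
Insert 577: h=16, slot 16 empty => index 16.
Insert 787: h=5, slot 5 occupied => index 6.
Insert 753: h=5, slots 5,6 occupied => index 9.
Insert 734: h=3, slot 3 occupied => index 4.
Insert 832: h=16, slot 16 occupied => index 0.
Table: [832, ∅, ∅, 581, 734, 685, 787, ∅, ∅, 753, ∅, 453, 862, ∅, ∅, ∅, 577]

9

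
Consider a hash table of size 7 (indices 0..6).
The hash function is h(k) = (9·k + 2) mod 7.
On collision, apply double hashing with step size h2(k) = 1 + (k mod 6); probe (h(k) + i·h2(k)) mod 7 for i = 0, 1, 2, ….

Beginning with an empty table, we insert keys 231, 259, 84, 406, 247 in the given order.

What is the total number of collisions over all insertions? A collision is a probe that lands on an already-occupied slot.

3

231: h=2 => slot 2
259: h=2, h2=2, probe 2,4 => slot 4
84: h=2, h2=1, probe 2,3 => slot 3
406: h=2, h2=5, probe 2,0 => slot 0
247: h=6 => slot 6
Table: [406, —, 231, 84, 259, —, 247]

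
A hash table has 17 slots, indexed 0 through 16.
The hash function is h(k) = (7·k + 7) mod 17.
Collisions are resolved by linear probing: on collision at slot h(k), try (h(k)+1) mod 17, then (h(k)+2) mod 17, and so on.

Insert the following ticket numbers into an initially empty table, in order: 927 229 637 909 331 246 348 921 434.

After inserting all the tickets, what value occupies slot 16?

246

927: h=2 → slot 2
229: h=12 → slot 12
637: h=12, probe 12,13 → slot 13
909: h=12, probe 12,13,14 → slot 14
331: h=12, probe 12,13,14,15 → slot 15
246: h=12, probe 12,13,14,15,16 → slot 16
348: h=12, probe 12,13,14,15,16,0 → slot 0
921: h=11 → slot 11
434: h=2, probe 2,3 → slot 3
Table: [348, ∅, 927, 434, ∅, ∅, ∅, ∅, ∅, ∅, ∅, 921, 229, 637, 909, 331, 246]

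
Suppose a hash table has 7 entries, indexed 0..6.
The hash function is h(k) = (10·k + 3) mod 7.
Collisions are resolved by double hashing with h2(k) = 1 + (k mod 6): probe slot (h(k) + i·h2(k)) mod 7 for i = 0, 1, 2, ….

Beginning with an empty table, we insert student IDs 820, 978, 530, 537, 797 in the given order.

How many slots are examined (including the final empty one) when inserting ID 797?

820 hashes to 6; slot 6 is free -> place at 6.
978 hashes to 4; slot 4 is free -> place at 4.
530 hashes to 4, h2=3; 4 taken -> place at 0.
537 hashes to 4, h2=4; 4 taken -> place at 1.
797 hashes to 0, h2=6; 0,6 taken -> place at 5.
Table: [530, 537, _, _, 978, 797, 820]

3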